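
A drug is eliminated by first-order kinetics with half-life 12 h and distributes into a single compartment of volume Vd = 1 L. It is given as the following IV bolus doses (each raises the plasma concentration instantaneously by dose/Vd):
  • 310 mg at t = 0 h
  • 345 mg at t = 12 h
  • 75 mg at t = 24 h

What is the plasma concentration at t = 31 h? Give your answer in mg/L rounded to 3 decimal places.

216.911 mg/L

k = ln 2 / 12 = 0.05776 per h
Dose 1 (310 mg at t=0 h): 310·exp(−0.05776·31) = 51.725 mg/L
Dose 2 (345 mg at t=12 h): 345·exp(−0.05776·19) = 115.130 mg/L
Dose 3 (75 mg at t=24 h): 75·exp(−0.05776·7) = 50.056 mg/L
C(31) = 51.725 + 115.130 + 50.056 = 216.911 mg/L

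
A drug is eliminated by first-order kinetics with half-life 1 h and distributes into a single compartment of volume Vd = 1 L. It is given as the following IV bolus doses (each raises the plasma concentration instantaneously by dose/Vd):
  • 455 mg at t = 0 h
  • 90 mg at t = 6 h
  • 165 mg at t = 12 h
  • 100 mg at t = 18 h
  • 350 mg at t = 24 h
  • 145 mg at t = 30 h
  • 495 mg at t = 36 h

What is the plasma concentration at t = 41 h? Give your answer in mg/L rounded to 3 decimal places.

15.542 mg/L

k = ln 2 / 1 = 0.69315 per h
Dose 1 (455 mg at t=0 h): 455·exp(−0.69315·41) = 0.000 mg/L
Dose 2 (90 mg at t=6 h): 90·exp(−0.69315·35) = 0.000 mg/L
Dose 3 (165 mg at t=12 h): 165·exp(−0.69315·29) = 0.000 mg/L
Dose 4 (100 mg at t=18 h): 100·exp(−0.69315·23) = 0.000 mg/L
Dose 5 (350 mg at t=24 h): 350·exp(−0.69315·17) = 0.003 mg/L
Dose 6 (145 mg at t=30 h): 145·exp(−0.69315·11) = 0.071 mg/L
Dose 7 (495 mg at t=36 h): 495·exp(−0.69315·5) = 15.469 mg/L
C(41) = 0.000 + 0.000 + 0.000 + 0.000 + 0.003 + 0.071 + 15.469 = 15.542 mg/L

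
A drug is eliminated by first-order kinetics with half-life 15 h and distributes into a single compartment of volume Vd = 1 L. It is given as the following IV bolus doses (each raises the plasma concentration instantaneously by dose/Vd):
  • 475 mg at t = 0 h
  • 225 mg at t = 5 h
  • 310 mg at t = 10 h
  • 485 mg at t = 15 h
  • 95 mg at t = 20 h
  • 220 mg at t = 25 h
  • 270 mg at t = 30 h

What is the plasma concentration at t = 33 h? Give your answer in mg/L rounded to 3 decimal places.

k = ln 2 / 15 = 0.04621 per h
Dose 1 (475 mg at t=0 h): 475·exp(−0.04621·33) = 103.378 mg/L
Dose 2 (225 mg at t=5 h): 225·exp(−0.04621·28) = 61.696 mg/L
Dose 3 (310 mg at t=10 h): 310·exp(−0.04621·23) = 107.098 mg/L
Dose 4 (485 mg at t=15 h): 485·exp(−0.04621·18) = 211.109 mg/L
Dose 5 (95 mg at t=20 h): 95·exp(−0.04621·13) = 52.099 mg/L
Dose 6 (220 mg at t=25 h): 220·exp(−0.04621·8) = 152.010 mg/L
Dose 7 (270 mg at t=30 h): 270·exp(−0.04621·3) = 235.049 mg/L
C(33) = 103.378 + 61.696 + 107.098 + 211.109 + 52.099 + 152.010 + 235.049 = 922.439 mg/L

922.439 mg/L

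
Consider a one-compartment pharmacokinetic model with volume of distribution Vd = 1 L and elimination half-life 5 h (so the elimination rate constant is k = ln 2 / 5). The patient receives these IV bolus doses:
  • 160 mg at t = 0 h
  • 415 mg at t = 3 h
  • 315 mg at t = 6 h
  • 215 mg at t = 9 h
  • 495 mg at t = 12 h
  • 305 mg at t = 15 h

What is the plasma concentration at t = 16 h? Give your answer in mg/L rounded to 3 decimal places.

795.901 mg/L

k = ln 2 / 5 = 0.13863 per h
Dose 1 (160 mg at t=0 h): 160·exp(−0.13863·16) = 17.411 mg/L
Dose 2 (415 mg at t=3 h): 415·exp(−0.13863·13) = 68.449 mg/L
Dose 3 (315 mg at t=6 h): 315·exp(−0.13863·10) = 78.750 mg/L
Dose 4 (215 mg at t=9 h): 215·exp(−0.13863·7) = 81.470 mg/L
Dose 5 (495 mg at t=12 h): 495·exp(−0.13863·4) = 284.303 mg/L
Dose 6 (305 mg at t=15 h): 305·exp(−0.13863·1) = 265.518 mg/L
C(16) = 17.411 + 68.449 + 78.750 + 81.470 + 284.303 + 265.518 = 795.901 mg/L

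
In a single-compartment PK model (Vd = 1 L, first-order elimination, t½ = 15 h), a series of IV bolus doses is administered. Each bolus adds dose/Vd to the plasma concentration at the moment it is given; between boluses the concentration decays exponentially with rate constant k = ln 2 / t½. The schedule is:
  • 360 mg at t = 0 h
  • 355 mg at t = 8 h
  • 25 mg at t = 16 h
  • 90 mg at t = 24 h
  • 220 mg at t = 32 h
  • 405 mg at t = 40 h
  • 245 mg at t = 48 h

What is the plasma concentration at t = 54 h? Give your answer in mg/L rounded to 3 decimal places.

k = ln 2 / 15 = 0.04621 per h
Dose 1 (360 mg at t=0 h): 360·exp(−0.04621·54) = 29.689 mg/L
Dose 2 (355 mg at t=8 h): 355·exp(−0.04621·46) = 42.371 mg/L
Dose 3 (25 mg at t=16 h): 25·exp(−0.04621·38) = 4.318 mg/L
Dose 4 (90 mg at t=24 h): 90·exp(−0.04621·30) = 22.500 mg/L
Dose 5 (220 mg at t=32 h): 220·exp(−0.04621·22) = 79.600 mg/L
Dose 6 (405 mg at t=40 h): 405·exp(−0.04621·14) = 212.077 mg/L
Dose 7 (245 mg at t=48 h): 245·exp(−0.04621·6) = 185.675 mg/L
C(54) = 29.689 + 42.371 + 4.318 + 22.500 + 79.600 + 212.077 + 185.675 = 576.231 mg/L

576.231 mg/L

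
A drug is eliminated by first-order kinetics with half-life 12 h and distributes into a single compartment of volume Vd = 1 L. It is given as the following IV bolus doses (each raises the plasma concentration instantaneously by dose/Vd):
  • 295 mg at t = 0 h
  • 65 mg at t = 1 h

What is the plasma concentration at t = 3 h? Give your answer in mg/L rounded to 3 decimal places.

k = ln 2 / 12 = 0.05776 per h
Dose 1 (295 mg at t=0 h): 295·exp(−0.05776·3) = 248.064 mg/L
Dose 2 (65 mg at t=1 h): 65·exp(−0.05776·2) = 57.908 mg/L
C(3) = 248.064 + 57.908 = 305.973 mg/L

305.973 mg/L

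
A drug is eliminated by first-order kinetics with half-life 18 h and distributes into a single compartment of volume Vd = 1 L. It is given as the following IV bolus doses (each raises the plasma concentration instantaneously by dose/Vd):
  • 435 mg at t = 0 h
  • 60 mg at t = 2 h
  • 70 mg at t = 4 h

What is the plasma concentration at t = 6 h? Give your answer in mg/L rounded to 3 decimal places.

461.506 mg/L

k = ln 2 / 18 = 0.03851 per h
Dose 1 (435 mg at t=0 h): 435·exp(−0.03851·6) = 345.260 mg/L
Dose 2 (60 mg at t=2 h): 60·exp(−0.03851·4) = 51.435 mg/L
Dose 3 (70 mg at t=4 h): 70·exp(−0.03851·2) = 64.811 mg/L
C(6) = 345.260 + 51.435 + 64.811 = 461.506 mg/L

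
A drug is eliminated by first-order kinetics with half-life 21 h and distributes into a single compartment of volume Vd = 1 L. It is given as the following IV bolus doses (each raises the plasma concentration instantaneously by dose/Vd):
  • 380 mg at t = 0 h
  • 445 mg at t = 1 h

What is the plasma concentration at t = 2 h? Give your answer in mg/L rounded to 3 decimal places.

786.276 mg/L

k = ln 2 / 21 = 0.03301 per h
Dose 1 (380 mg at t=0 h): 380·exp(−0.03301·2) = 355.725 mg/L
Dose 2 (445 mg at t=1 h): 445·exp(−0.03301·1) = 430.552 mg/L
C(2) = 355.725 + 430.552 = 786.276 mg/L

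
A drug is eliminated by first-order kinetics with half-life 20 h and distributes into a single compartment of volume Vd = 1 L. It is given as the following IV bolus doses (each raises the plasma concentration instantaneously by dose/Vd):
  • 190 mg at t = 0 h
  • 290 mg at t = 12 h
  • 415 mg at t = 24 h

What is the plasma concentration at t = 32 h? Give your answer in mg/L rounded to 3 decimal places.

k = ln 2 / 20 = 0.03466 per h
Dose 1 (190 mg at t=0 h): 190·exp(−0.03466·32) = 62.677 mg/L
Dose 2 (290 mg at t=12 h): 290·exp(−0.03466·20) = 145.000 mg/L
Dose 3 (415 mg at t=24 h): 415·exp(−0.03466·8) = 314.511 mg/L
C(32) = 62.677 + 145.000 + 314.511 = 522.188 mg/L

522.188 mg/L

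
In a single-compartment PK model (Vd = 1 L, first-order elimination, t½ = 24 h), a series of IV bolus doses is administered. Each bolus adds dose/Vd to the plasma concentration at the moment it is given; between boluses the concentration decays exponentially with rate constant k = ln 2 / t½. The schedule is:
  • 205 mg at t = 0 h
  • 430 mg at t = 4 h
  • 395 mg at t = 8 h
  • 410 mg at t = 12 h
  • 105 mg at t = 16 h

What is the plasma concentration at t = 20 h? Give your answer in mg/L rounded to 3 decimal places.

k = ln 2 / 24 = 0.02888 per h
Dose 1 (205 mg at t=0 h): 205·exp(−0.02888·20) = 115.052 mg/L
Dose 2 (430 mg at t=4 h): 430·exp(−0.02888·16) = 270.883 mg/L
Dose 3 (395 mg at t=8 h): 395·exp(−0.02888·12) = 279.307 mg/L
Dose 4 (410 mg at t=12 h): 410·exp(−0.02888·8) = 325.417 mg/L
Dose 5 (105 mg at t=16 h): 105·exp(−0.02888·4) = 93.544 mg/L
C(20) = 115.052 + 270.883 + 279.307 + 325.417 + 93.544 = 1084.204 mg/L

1084.204 mg/L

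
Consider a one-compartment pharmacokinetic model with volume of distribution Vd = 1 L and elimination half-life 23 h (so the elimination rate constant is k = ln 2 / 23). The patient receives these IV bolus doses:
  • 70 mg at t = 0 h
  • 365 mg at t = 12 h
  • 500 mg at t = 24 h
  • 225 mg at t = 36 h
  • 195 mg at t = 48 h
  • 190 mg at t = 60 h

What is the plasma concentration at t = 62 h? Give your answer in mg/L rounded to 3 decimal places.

k = ln 2 / 23 = 0.03014 per h
Dose 1 (70 mg at t=0 h): 70·exp(−0.03014·62) = 10.805 mg/L
Dose 2 (365 mg at t=12 h): 365·exp(−0.03014·50) = 80.887 mg/L
Dose 3 (500 mg at t=24 h): 500·exp(−0.03014·38) = 159.080 mg/L
Dose 4 (225 mg at t=36 h): 225·exp(−0.03014·26) = 102.775 mg/L
Dose 5 (195 mg at t=48 h): 195·exp(−0.03014·14) = 127.879 mg/L
Dose 6 (190 mg at t=60 h): 190·exp(−0.03014·2) = 178.886 mg/L
C(62) = 10.805 + 80.887 + 159.080 + 102.775 + 127.879 + 178.886 = 660.313 mg/L

660.313 mg/L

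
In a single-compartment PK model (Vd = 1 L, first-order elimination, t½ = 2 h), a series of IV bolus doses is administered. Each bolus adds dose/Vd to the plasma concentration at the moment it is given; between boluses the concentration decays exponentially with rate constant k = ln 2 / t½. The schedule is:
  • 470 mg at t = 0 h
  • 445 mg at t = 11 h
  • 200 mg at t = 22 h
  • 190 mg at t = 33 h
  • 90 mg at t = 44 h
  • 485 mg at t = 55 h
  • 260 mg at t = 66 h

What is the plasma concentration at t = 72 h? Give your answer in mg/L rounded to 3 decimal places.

33.845 mg/L

k = ln 2 / 2 = 0.34657 per h
Dose 1 (470 mg at t=0 h): 470·exp(−0.34657·72) = 0.000 mg/L
Dose 2 (445 mg at t=11 h): 445·exp(−0.34657·61) = 0.000 mg/L
Dose 3 (200 mg at t=22 h): 200·exp(−0.34657·50) = 0.000 mg/L
Dose 4 (190 mg at t=33 h): 190·exp(−0.34657·39) = 0.000 mg/L
Dose 5 (90 mg at t=44 h): 90·exp(−0.34657·28) = 0.005 mg/L
Dose 6 (485 mg at t=55 h): 485·exp(−0.34657·17) = 1.340 mg/L
Dose 7 (260 mg at t=66 h): 260·exp(−0.34657·6) = 32.500 mg/L
C(72) = 0.000 + 0.000 + 0.000 + 0.000 + 0.005 + 1.340 + 32.500 = 33.845 mg/L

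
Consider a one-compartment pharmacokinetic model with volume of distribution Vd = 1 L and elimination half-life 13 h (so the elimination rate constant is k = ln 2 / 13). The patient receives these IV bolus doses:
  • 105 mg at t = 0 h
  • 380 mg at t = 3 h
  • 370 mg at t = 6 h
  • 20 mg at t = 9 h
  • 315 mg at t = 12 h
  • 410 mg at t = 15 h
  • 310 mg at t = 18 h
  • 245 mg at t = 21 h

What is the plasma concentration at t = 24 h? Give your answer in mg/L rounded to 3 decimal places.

1157.692 mg/L

k = ln 2 / 13 = 0.05332 per h
Dose 1 (105 mg at t=0 h): 105·exp(−0.05332·24) = 29.204 mg/L
Dose 2 (380 mg at t=3 h): 380·exp(−0.05332·21) = 124.024 mg/L
Dose 3 (370 mg at t=6 h): 370·exp(−0.05332·18) = 141.707 mg/L
Dose 4 (20 mg at t=9 h): 20·exp(−0.05332·15) = 8.989 mg/L
Dose 5 (315 mg at t=12 h): 315·exp(−0.05332·12) = 166.126 mg/L
Dose 6 (410 mg at t=15 h): 410·exp(−0.05332·9) = 253.734 mg/L
Dose 7 (310 mg at t=18 h): 310·exp(−0.05332·6) = 225.126 mg/L
Dose 8 (245 mg at t=21 h): 245·exp(−0.05332·3) = 208.784 mg/L
C(24) = 29.204 + 124.024 + 141.707 + 8.989 + 166.126 + 253.734 + 225.126 + 208.784 = 1157.692 mg/L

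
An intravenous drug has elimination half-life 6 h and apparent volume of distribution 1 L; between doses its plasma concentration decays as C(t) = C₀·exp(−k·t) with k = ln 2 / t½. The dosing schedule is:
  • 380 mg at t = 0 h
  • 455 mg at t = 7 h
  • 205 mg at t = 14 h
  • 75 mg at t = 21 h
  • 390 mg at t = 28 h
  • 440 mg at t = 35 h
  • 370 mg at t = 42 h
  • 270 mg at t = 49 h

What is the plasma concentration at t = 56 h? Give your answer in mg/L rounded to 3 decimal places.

k = ln 2 / 6 = 0.11552 per h
Dose 1 (380 mg at t=0 h): 380·exp(−0.11552·56) = 0.589 mg/L
Dose 2 (455 mg at t=7 h): 455·exp(−0.11552·49) = 1.583 mg/L
Dose 3 (205 mg at t=14 h): 205·exp(−0.11552·42) = 1.602 mg/L
Dose 4 (75 mg at t=21 h): 75·exp(−0.11552·35) = 1.315 mg/L
Dose 5 (390 mg at t=28 h): 390·exp(−0.11552·28) = 15.355 mg/L
Dose 6 (440 mg at t=35 h): 440·exp(−0.11552·21) = 38.891 mg/L
Dose 7 (370 mg at t=42 h): 370·exp(−0.11552·14) = 73.417 mg/L
Dose 8 (270 mg at t=49 h): 270·exp(−0.11552·7) = 120.271 mg/L
C(56) = 0.589 + 1.583 + 1.602 + 1.315 + 15.355 + 38.891 + 73.417 + 120.271 = 253.024 mg/L

253.024 mg/L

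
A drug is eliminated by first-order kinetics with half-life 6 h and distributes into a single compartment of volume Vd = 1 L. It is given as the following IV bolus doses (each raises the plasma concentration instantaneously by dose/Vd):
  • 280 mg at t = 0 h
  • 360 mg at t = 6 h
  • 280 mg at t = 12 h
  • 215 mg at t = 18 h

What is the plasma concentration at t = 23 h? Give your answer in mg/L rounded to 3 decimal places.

k = ln 2 / 6 = 0.11552 per h
Dose 1 (280 mg at t=0 h): 280·exp(−0.11552·23) = 19.643 mg/L
Dose 2 (360 mg at t=6 h): 360·exp(−0.11552·17) = 50.511 mg/L
Dose 3 (280 mg at t=12 h): 280·exp(−0.11552·11) = 78.572 mg/L
Dose 4 (215 mg at t=18 h): 215·exp(−0.11552·5) = 120.665 mg/L
C(23) = 19.643 + 50.511 + 78.572 + 120.665 = 269.391 mg/L

269.391 mg/L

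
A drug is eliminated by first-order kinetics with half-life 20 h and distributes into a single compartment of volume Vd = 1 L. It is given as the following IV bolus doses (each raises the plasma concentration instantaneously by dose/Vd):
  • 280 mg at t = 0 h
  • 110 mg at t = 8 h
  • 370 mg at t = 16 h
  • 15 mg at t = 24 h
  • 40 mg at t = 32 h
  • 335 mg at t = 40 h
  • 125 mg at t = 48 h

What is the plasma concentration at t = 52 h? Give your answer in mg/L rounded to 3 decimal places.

k = ln 2 / 20 = 0.03466 per h
Dose 1 (280 mg at t=0 h): 280·exp(−0.03466·52) = 46.183 mg/L
Dose 2 (110 mg at t=8 h): 110·exp(−0.03466·44) = 23.940 mg/L
Dose 3 (370 mg at t=16 h): 370·exp(−0.03466·36) = 106.255 mg/L
Dose 4 (15 mg at t=24 h): 15·exp(−0.03466·28) = 5.684 mg/L
Dose 5 (40 mg at t=32 h): 40·exp(−0.03466·20) = 20.000 mg/L
Dose 6 (335 mg at t=40 h): 335·exp(−0.03466·12) = 221.018 mg/L
Dose 7 (125 mg at t=48 h): 125·exp(−0.03466·4) = 108.819 mg/L
C(52) = 46.183 + 23.940 + 106.255 + 5.684 + 20.000 + 221.018 + 108.819 = 531.898 mg/L

531.898 mg/L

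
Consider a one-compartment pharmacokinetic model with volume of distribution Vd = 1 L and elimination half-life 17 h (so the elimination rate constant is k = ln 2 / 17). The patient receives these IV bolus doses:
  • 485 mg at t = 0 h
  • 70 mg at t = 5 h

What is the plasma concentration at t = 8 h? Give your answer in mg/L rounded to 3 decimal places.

k = ln 2 / 17 = 0.04077 per h
Dose 1 (485 mg at t=0 h): 485·exp(−0.04077·8) = 350.010 mg/L
Dose 2 (70 mg at t=5 h): 70·exp(−0.04077·3) = 61.941 mg/L
C(8) = 350.010 + 61.941 = 411.951 mg/L

411.951 mg/L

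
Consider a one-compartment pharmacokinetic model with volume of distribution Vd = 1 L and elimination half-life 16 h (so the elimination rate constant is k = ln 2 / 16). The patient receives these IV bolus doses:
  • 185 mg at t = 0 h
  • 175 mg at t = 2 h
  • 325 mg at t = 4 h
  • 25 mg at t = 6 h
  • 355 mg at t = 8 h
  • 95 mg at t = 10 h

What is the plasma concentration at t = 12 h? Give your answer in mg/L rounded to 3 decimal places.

858.196 mg/L

k = ln 2 / 16 = 0.04332 per h
Dose 1 (185 mg at t=0 h): 185·exp(−0.04332·12) = 110.002 mg/L
Dose 2 (175 mg at t=2 h): 175·exp(−0.04332·10) = 113.473 mg/L
Dose 3 (325 mg at t=4 h): 325·exp(−0.04332·8) = 229.810 mg/L
Dose 4 (25 mg at t=6 h): 25·exp(−0.04332·6) = 19.278 mg/L
Dose 5 (355 mg at t=8 h): 355·exp(−0.04332·4) = 298.518 mg/L
Dose 6 (95 mg at t=10 h): 95·exp(−0.04332·2) = 87.115 mg/L
C(12) = 110.002 + 113.473 + 229.810 + 19.278 + 298.518 + 87.115 = 858.196 mg/L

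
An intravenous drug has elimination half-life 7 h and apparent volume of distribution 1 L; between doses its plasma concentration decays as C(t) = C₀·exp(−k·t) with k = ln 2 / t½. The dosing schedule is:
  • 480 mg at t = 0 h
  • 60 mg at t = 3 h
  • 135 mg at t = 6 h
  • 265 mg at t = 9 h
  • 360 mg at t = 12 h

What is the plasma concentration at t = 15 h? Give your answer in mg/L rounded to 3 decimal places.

k = ln 2 / 7 = 0.09902 per h
Dose 1 (480 mg at t=0 h): 480·exp(−0.09902·15) = 108.687 mg/L
Dose 2 (60 mg at t=3 h): 60·exp(−0.09902·12) = 18.285 mg/L
Dose 3 (135 mg at t=6 h): 135·exp(−0.09902·9) = 55.373 mg/L
Dose 4 (265 mg at t=9 h): 265·exp(−0.09902·6) = 146.292 mg/L
Dose 5 (360 mg at t=12 h): 360·exp(−0.09902·3) = 267.479 mg/L
C(15) = 108.687 + 18.285 + 55.373 + 146.292 + 267.479 = 596.116 mg/L

596.116 mg/L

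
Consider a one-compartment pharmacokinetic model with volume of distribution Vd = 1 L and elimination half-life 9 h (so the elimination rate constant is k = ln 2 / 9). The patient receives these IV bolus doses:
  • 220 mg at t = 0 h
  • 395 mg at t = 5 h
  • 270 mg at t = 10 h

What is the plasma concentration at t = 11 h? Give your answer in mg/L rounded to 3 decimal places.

k = ln 2 / 9 = 0.07702 per h
Dose 1 (220 mg at t=0 h): 220·exp(−0.07702·11) = 94.297 mg/L
Dose 2 (395 mg at t=5 h): 395·exp(−0.07702·6) = 248.834 mg/L
Dose 3 (270 mg at t=10 h): 270·exp(−0.07702·1) = 249.986 mg/L
C(11) = 94.297 + 248.834 + 249.986 = 593.117 mg/L

593.117 mg/L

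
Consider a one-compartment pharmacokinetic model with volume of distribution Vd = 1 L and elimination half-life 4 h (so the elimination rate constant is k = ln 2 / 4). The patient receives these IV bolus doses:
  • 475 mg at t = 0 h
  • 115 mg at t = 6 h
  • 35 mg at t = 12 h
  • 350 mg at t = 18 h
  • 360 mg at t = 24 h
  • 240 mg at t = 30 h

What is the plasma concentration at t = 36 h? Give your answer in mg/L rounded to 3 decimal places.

k = ln 2 / 4 = 0.17329 per h
Dose 1 (475 mg at t=0 h): 475·exp(−0.17329·36) = 0.928 mg/L
Dose 2 (115 mg at t=6 h): 115·exp(−0.17329·30) = 0.635 mg/L
Dose 3 (35 mg at t=12 h): 35·exp(−0.17329·24) = 0.547 mg/L
Dose 4 (350 mg at t=18 h): 350·exp(−0.17329·18) = 15.468 mg/L
Dose 5 (360 mg at t=24 h): 360·exp(−0.17329·12) = 45.000 mg/L
Dose 6 (240 mg at t=30 h): 240·exp(−0.17329·6) = 84.853 mg/L
C(36) = 0.928 + 0.635 + 0.547 + 15.468 + 45.000 + 84.853 = 147.431 mg/L

147.431 mg/L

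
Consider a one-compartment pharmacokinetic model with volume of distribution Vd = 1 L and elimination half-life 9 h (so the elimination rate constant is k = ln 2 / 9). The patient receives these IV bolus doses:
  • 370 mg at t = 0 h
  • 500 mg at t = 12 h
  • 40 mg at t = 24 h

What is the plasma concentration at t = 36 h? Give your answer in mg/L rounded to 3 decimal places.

k = ln 2 / 9 = 0.07702 per h
Dose 1 (370 mg at t=0 h): 370·exp(−0.07702·36) = 23.125 mg/L
Dose 2 (500 mg at t=12 h): 500·exp(−0.07702·24) = 78.745 mg/L
Dose 3 (40 mg at t=24 h): 40·exp(−0.07702·12) = 15.874 mg/L
C(36) = 23.125 + 78.745 + 15.874 = 117.744 mg/L

117.744 mg/L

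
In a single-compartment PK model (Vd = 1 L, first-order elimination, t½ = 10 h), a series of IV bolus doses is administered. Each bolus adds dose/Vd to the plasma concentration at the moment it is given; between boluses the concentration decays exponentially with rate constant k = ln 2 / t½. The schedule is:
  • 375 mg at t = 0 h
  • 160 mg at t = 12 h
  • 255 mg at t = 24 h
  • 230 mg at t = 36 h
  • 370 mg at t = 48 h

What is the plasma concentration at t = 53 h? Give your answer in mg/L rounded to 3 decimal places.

k = ln 2 / 10 = 0.06931 per h
Dose 1 (375 mg at t=0 h): 375·exp(−0.06931·53) = 9.519 mg/L
Dose 2 (160 mg at t=12 h): 160·exp(−0.06931·41) = 9.330 mg/L
Dose 3 (255 mg at t=24 h): 255·exp(−0.06931·29) = 34.163 mg/L
Dose 4 (230 mg at t=36 h): 230·exp(−0.06931·17) = 70.791 mg/L
Dose 5 (370 mg at t=48 h): 370·exp(−0.06931·5) = 261.630 mg/L
C(53) = 9.519 + 9.330 + 34.163 + 70.791 + 261.630 = 385.432 mg/L

385.432 mg/L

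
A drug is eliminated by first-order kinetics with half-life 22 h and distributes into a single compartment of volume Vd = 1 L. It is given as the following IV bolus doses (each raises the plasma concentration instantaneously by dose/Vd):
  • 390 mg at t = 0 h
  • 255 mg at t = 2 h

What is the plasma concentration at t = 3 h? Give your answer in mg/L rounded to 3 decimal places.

601.917 mg/L

k = ln 2 / 22 = 0.03151 per h
Dose 1 (390 mg at t=0 h): 390·exp(−0.03151·3) = 354.826 mg/L
Dose 2 (255 mg at t=2 h): 255·exp(−0.03151·1) = 247.091 mg/L
C(3) = 354.826 + 247.091 = 601.917 mg/L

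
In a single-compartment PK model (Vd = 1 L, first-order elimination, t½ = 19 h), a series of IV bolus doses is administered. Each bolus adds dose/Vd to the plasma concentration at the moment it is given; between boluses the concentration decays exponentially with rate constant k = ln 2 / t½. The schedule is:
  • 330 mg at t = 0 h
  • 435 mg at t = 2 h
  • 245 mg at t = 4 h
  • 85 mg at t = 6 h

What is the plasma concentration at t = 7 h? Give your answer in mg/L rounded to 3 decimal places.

919.653 mg/L

k = ln 2 / 19 = 0.03648 per h
Dose 1 (330 mg at t=0 h): 330·exp(−0.03648·7) = 255.628 mg/L
Dose 2 (435 mg at t=2 h): 435·exp(−0.03648·5) = 362.469 mg/L
Dose 3 (245 mg at t=4 h): 245·exp(−0.03648·3) = 219.601 mg/L
Dose 4 (85 mg at t=6 h): 85·exp(−0.03648·1) = 81.955 mg/L
C(7) = 255.628 + 362.469 + 219.601 + 81.955 = 919.653 mg/L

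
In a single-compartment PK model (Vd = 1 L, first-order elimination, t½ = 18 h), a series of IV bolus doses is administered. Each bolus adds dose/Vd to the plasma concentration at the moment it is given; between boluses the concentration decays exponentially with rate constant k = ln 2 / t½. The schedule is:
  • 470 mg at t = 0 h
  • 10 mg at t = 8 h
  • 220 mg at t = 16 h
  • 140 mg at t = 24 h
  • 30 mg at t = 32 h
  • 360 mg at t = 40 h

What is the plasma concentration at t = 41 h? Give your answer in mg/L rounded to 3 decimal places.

k = ln 2 / 18 = 0.03851 per h
Dose 1 (470 mg at t=0 h): 470·exp(−0.03851·41) = 96.921 mg/L
Dose 2 (10 mg at t=8 h): 10·exp(−0.03851·33) = 2.806 mg/L
Dose 3 (220 mg at t=16 h): 220·exp(−0.03851·25) = 84.009 mg/L
Dose 4 (140 mg at t=24 h): 140·exp(−0.03851·17) = 72.748 mg/L
Dose 5 (30 mg at t=32 h): 30·exp(−0.03851·9) = 21.213 mg/L
Dose 6 (360 mg at t=40 h): 360·exp(−0.03851·1) = 346.401 mg/L
C(41) = 96.921 + 2.806 + 84.009 + 72.748 + 21.213 + 346.401 = 624.098 mg/L

624.098 mg/L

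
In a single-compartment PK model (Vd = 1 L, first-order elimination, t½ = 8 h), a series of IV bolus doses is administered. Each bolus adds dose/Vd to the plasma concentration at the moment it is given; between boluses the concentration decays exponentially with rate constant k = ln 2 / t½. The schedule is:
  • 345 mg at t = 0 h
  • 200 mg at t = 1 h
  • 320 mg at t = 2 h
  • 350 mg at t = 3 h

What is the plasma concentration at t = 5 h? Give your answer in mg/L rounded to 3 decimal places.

k = ln 2 / 8 = 0.08664 per h
Dose 1 (345 mg at t=0 h): 345·exp(−0.08664·5) = 223.705 mg/L
Dose 2 (200 mg at t=1 h): 200·exp(−0.08664·4) = 141.421 mg/L
Dose 3 (320 mg at t=2 h): 320·exp(−0.08664·3) = 246.754 mg/L
Dose 4 (350 mg at t=3 h): 350·exp(−0.08664·2) = 294.314 mg/L
C(5) = 223.705 + 141.421 + 246.754 + 294.314 = 906.194 mg/L

906.194 mg/L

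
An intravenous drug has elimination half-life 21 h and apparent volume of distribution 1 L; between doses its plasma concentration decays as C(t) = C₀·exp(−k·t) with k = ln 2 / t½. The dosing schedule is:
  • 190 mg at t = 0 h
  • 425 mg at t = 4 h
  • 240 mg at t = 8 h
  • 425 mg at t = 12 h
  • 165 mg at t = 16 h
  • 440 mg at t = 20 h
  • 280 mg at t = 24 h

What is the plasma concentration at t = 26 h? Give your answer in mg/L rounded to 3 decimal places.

1428.046 mg/L

k = ln 2 / 21 = 0.03301 per h
Dose 1 (190 mg at t=0 h): 190·exp(−0.03301·26) = 80.547 mg/L
Dose 2 (425 mg at t=4 h): 425·exp(−0.03301·22) = 205.601 mg/L
Dose 3 (240 mg at t=8 h): 240·exp(−0.03301·18) = 132.491 mg/L
Dose 4 (425 mg at t=12 h): 425·exp(−0.03301·14) = 267.733 mg/L
Dose 5 (165 mg at t=16 h): 165·exp(−0.03301·10) = 118.614 mg/L
Dose 6 (440 mg at t=20 h): 440·exp(−0.03301·6) = 360.948 mg/L
Dose 7 (280 mg at t=24 h): 280·exp(−0.03301·2) = 262.113 mg/L
C(26) = 80.547 + 205.601 + 132.491 + 267.733 + 118.614 + 360.948 + 262.113 = 1428.046 mg/L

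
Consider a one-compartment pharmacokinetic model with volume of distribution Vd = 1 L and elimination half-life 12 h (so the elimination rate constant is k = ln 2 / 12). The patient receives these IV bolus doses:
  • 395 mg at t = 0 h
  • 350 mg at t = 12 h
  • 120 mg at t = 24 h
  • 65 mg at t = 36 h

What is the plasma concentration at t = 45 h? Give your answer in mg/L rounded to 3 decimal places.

155.712 mg/L

k = ln 2 / 12 = 0.05776 per h
Dose 1 (395 mg at t=0 h): 395·exp(−0.05776·45) = 29.359 mg/L
Dose 2 (350 mg at t=12 h): 350·exp(−0.05776·33) = 52.028 mg/L
Dose 3 (120 mg at t=24 h): 120·exp(−0.05776·21) = 35.676 mg/L
Dose 4 (65 mg at t=36 h): 65·exp(−0.05776·9) = 38.649 mg/L
C(45) = 29.359 + 52.028 + 35.676 + 38.649 = 155.712 mg/L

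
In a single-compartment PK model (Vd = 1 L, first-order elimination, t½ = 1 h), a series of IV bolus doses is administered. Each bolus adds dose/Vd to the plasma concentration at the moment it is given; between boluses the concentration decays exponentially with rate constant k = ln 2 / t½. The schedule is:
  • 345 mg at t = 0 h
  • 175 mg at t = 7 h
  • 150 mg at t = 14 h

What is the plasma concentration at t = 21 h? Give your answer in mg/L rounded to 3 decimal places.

k = ln 2 / 1 = 0.69315 per h
Dose 1 (345 mg at t=0 h): 345·exp(−0.69315·21) = 0.000 mg/L
Dose 2 (175 mg at t=7 h): 175·exp(−0.69315·14) = 0.011 mg/L
Dose 3 (150 mg at t=14 h): 150·exp(−0.69315·7) = 1.172 mg/L
C(21) = 0.000 + 0.011 + 1.172 = 1.183 mg/L

1.183 mg/L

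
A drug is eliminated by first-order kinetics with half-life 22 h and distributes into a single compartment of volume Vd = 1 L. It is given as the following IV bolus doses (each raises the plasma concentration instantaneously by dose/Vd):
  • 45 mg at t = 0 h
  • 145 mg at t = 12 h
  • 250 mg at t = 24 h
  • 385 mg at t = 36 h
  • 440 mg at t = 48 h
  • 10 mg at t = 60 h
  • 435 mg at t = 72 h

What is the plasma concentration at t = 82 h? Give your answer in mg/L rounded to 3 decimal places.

k = ln 2 / 22 = 0.03151 per h
Dose 1 (45 mg at t=0 h): 45·exp(−0.03151·82) = 3.398 mg/L
Dose 2 (145 mg at t=12 h): 145·exp(−0.03151·70) = 15.979 mg/L
Dose 3 (250 mg at t=24 h): 250·exp(−0.03151·58) = 40.208 mg/L
Dose 4 (385 mg at t=36 h): 385·exp(−0.03151·46) = 90.372 mg/L
Dose 5 (440 mg at t=48 h): 440·exp(−0.03151·34) = 150.739 mg/L
Dose 6 (10 mg at t=60 h): 10·exp(−0.03151·22) = 5.000 mg/L
Dose 7 (435 mg at t=72 h): 435·exp(−0.03151·10) = 317.437 mg/L
C(82) = 3.398 + 15.979 + 40.208 + 90.372 + 150.739 + 5.000 + 317.437 = 623.133 mg/L

623.133 mg/L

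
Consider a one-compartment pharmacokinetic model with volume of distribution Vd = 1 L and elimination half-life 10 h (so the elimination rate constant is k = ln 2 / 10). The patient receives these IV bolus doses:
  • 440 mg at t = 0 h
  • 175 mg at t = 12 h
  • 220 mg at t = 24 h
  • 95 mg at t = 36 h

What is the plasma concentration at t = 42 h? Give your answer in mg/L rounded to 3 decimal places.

k = ln 2 / 10 = 0.06931 per h
Dose 1 (440 mg at t=0 h): 440·exp(−0.06931·42) = 23.940 mg/L
Dose 2 (175 mg at t=12 h): 175·exp(−0.06931·30) = 21.875 mg/L
Dose 3 (220 mg at t=24 h): 220·exp(−0.06931·18) = 63.178 mg/L
Dose 4 (95 mg at t=36 h): 95·exp(−0.06931·6) = 62.677 mg/L
C(42) = 23.940 + 21.875 + 63.178 + 62.677 = 171.670 mg/L

171.670 mg/L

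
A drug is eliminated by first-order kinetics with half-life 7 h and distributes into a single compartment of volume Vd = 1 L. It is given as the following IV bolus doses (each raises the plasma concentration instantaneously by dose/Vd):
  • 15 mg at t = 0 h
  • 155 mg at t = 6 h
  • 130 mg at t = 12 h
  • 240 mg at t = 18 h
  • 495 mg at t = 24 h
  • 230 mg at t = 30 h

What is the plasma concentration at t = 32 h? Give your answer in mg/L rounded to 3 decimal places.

k = ln 2 / 7 = 0.09902 per h
Dose 1 (15 mg at t=0 h): 15·exp(−0.09902·32) = 0.631 mg/L
Dose 2 (155 mg at t=6 h): 155·exp(−0.09902·26) = 11.809 mg/L
Dose 3 (130 mg at t=12 h): 130·exp(−0.09902·20) = 17.941 mg/L
Dose 4 (240 mg at t=18 h): 240·exp(−0.09902·14) = 60.000 mg/L
Dose 5 (495 mg at t=24 h): 495·exp(−0.09902·8) = 224.167 mg/L
Dose 6 (230 mg at t=30 h): 230·exp(−0.09902·2) = 188.677 mg/L
C(32) = 0.631 + 11.809 + 17.941 + 60.000 + 224.167 + 188.677 = 503.225 mg/L

503.225 mg/L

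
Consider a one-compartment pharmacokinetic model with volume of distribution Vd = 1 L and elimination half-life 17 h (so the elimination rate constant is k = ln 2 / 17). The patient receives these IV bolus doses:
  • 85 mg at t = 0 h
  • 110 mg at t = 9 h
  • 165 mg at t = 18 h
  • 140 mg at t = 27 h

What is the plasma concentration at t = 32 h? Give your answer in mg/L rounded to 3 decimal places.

k = ln 2 / 17 = 0.04077 per h
Dose 1 (85 mg at t=0 h): 85·exp(−0.04077·32) = 23.055 mg/L
Dose 2 (110 mg at t=9 h): 110·exp(−0.04077·23) = 43.064 mg/L
Dose 3 (165 mg at t=18 h): 165·exp(−0.04077·14) = 93.235 mg/L
Dose 4 (140 mg at t=27 h): 140·exp(−0.04077·5) = 114.180 mg/L
C(32) = 23.055 + 43.064 + 93.235 + 114.180 = 273.534 mg/L

273.534 mg/L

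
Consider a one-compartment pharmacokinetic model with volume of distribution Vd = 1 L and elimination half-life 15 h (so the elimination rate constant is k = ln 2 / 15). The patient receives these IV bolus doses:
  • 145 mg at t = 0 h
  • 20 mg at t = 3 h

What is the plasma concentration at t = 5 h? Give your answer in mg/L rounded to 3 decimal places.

133.321 mg/L

k = ln 2 / 15 = 0.04621 per h
Dose 1 (145 mg at t=0 h): 145·exp(−0.04621·5) = 115.087 mg/L
Dose 2 (20 mg at t=3 h): 20·exp(−0.04621·2) = 18.234 mg/L
C(5) = 115.087 + 18.234 = 133.321 mg/L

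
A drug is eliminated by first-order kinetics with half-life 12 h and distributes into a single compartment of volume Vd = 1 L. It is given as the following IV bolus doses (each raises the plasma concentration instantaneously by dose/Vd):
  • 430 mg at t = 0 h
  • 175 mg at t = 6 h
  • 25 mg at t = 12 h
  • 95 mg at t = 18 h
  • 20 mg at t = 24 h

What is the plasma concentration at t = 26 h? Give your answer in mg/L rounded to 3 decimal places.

239.694 mg/L

k = ln 2 / 12 = 0.05776 per h
Dose 1 (430 mg at t=0 h): 430·exp(−0.05776·26) = 95.772 mg/L
Dose 2 (175 mg at t=6 h): 175·exp(−0.05776·20) = 55.122 mg/L
Dose 3 (25 mg at t=12 h): 25·exp(−0.05776·14) = 11.136 mg/L
Dose 4 (95 mg at t=18 h): 95·exp(−0.05776·8) = 59.846 mg/L
Dose 5 (20 mg at t=24 h): 20·exp(−0.05776·2) = 17.818 mg/L
C(26) = 95.772 + 55.122 + 11.136 + 59.846 + 17.818 = 239.694 mg/L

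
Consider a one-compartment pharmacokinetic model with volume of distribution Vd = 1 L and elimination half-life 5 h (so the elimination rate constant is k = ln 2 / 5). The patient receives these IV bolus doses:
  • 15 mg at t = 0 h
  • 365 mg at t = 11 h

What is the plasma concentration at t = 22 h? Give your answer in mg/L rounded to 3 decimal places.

80.148 mg/L

k = ln 2 / 5 = 0.13863 per h
Dose 1 (15 mg at t=0 h): 15·exp(−0.13863·22) = 0.710 mg/L
Dose 2 (365 mg at t=11 h): 365·exp(−0.13863·11) = 79.438 mg/L
C(22) = 0.710 + 79.438 = 80.148 mg/L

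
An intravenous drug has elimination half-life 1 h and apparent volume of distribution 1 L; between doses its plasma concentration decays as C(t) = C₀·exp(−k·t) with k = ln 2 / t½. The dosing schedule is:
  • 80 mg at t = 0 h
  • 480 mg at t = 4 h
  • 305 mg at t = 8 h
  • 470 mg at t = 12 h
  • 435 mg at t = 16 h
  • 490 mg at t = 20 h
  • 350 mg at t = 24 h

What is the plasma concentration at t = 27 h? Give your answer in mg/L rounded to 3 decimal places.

k = ln 2 / 1 = 0.69315 per h
Dose 1 (80 mg at t=0 h): 80·exp(−0.69315·27) = 0.000 mg/L
Dose 2 (480 mg at t=4 h): 480·exp(−0.69315·23) = 0.000 mg/L
Dose 3 (305 mg at t=8 h): 305·exp(−0.69315·19) = 0.001 mg/L
Dose 4 (470 mg at t=12 h): 470·exp(−0.69315·15) = 0.014 mg/L
Dose 5 (435 mg at t=16 h): 435·exp(−0.69315·11) = 0.212 mg/L
Dose 6 (490 mg at t=20 h): 490·exp(−0.69315·7) = 3.828 mg/L
Dose 7 (350 mg at t=24 h): 350·exp(−0.69315·3) = 43.750 mg/L
C(27) = 0.000 + 0.000 + 0.001 + 0.014 + 0.212 + 3.828 + 43.750 = 47.806 mg/L

47.806 mg/L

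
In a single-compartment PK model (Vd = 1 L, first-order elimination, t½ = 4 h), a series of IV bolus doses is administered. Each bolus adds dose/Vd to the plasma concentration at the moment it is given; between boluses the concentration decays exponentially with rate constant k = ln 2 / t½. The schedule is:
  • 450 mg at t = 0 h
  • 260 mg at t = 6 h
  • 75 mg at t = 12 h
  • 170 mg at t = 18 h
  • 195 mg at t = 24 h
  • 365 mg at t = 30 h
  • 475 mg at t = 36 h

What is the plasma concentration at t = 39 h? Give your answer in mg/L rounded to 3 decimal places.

380.203 mg/L

k = ln 2 / 4 = 0.17329 per h
Dose 1 (450 mg at t=0 h): 450·exp(−0.17329·39) = 0.523 mg/L
Dose 2 (260 mg at t=6 h): 260·exp(−0.17329·33) = 0.854 mg/L
Dose 3 (75 mg at t=12 h): 75·exp(−0.17329·27) = 0.697 mg/L
Dose 4 (170 mg at t=18 h): 170·exp(−0.17329·21) = 4.467 mg/L
Dose 5 (195 mg at t=24 h): 195·exp(−0.17329·15) = 14.493 mg/L
Dose 6 (365 mg at t=30 h): 365·exp(−0.17329·9) = 76.732 mg/L
Dose 7 (475 mg at t=36 h): 475·exp(−0.17329·3) = 282.437 mg/L
C(39) = 0.523 + 0.854 + 0.697 + 4.467 + 14.493 + 76.732 + 282.437 = 380.203 mg/L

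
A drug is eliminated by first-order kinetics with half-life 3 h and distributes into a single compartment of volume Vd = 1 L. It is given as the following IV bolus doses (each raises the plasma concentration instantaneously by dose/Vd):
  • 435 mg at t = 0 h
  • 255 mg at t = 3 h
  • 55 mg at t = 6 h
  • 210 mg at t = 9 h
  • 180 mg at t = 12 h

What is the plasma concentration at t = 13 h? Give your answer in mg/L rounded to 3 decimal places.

283.996 mg/L

k = ln 2 / 3 = 0.23105 per h
Dose 1 (435 mg at t=0 h): 435·exp(−0.23105·13) = 21.579 mg/L
Dose 2 (255 mg at t=3 h): 255·exp(−0.23105·10) = 25.299 mg/L
Dose 3 (55 mg at t=6 h): 55·exp(−0.23105·7) = 10.913 mg/L
Dose 4 (210 mg at t=9 h): 210·exp(−0.23105·4) = 83.339 mg/L
Dose 5 (180 mg at t=12 h): 180·exp(−0.23105·1) = 142.866 mg/L
C(13) = 21.579 + 25.299 + 10.913 + 83.339 + 142.866 = 283.996 mg/L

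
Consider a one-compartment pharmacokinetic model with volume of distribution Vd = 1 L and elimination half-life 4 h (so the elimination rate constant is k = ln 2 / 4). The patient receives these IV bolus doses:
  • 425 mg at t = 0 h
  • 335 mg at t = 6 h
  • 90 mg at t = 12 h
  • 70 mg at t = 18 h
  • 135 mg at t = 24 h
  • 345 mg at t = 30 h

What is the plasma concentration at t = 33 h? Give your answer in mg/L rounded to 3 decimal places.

k = ln 2 / 4 = 0.17329 per h
Dose 1 (425 mg at t=0 h): 425·exp(−0.17329·33) = 1.396 mg/L
Dose 2 (335 mg at t=6 h): 335·exp(−0.17329·27) = 3.112 mg/L
Dose 3 (90 mg at t=12 h): 90·exp(−0.17329·21) = 2.365 mg/L
Dose 4 (70 mg at t=18 h): 70·exp(−0.17329·15) = 5.203 mg/L
Dose 5 (135 mg at t=24 h): 135·exp(−0.17329·9) = 28.380 mg/L
Dose 6 (345 mg at t=30 h): 345·exp(−0.17329·3) = 205.138 mg/L
C(33) = 1.396 + 3.112 + 2.365 + 5.203 + 28.380 + 205.138 = 245.595 mg/L

245.595 mg/L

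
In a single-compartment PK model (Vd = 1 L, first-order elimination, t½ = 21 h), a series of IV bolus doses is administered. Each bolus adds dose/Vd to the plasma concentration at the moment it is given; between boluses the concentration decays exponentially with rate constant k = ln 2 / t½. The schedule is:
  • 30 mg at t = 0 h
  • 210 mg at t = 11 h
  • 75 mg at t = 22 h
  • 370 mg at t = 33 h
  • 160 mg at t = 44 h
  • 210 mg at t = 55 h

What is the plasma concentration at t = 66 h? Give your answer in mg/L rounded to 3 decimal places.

403.092 mg/L

k = ln 2 / 21 = 0.03301 per h
Dose 1 (30 mg at t=0 h): 30·exp(−0.03301·66) = 3.396 mg/L
Dose 2 (210 mg at t=11 h): 210·exp(−0.03301·55) = 34.183 mg/L
Dose 3 (75 mg at t=22 h): 75·exp(−0.03301·44) = 17.552 mg/L
Dose 4 (370 mg at t=33 h): 370·exp(−0.03301·33) = 124.496 mg/L
Dose 5 (160 mg at t=44 h): 160·exp(−0.03301·22) = 77.403 mg/L
Dose 6 (210 mg at t=55 h): 210·exp(−0.03301·11) = 146.062 mg/L
C(66) = 3.396 + 34.183 + 17.552 + 124.496 + 77.403 + 146.062 = 403.092 mg/L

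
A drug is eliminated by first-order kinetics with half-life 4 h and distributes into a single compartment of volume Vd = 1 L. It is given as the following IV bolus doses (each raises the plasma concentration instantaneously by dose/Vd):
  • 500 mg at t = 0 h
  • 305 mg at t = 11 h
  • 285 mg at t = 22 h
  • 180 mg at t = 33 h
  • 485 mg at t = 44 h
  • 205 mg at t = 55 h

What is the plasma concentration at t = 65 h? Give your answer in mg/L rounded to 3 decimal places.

k = ln 2 / 4 = 0.17329 per h
Dose 1 (500 mg at t=0 h): 500·exp(−0.17329·65) = 0.006 mg/L
Dose 2 (305 mg at t=11 h): 305·exp(−0.17329·54) = 0.026 mg/L
Dose 3 (285 mg at t=22 h): 285·exp(−0.17329·43) = 0.165 mg/L
Dose 4 (180 mg at t=33 h): 180·exp(−0.17329·32) = 0.703 mg/L
Dose 5 (485 mg at t=44 h): 485·exp(−0.17329·21) = 12.745 mg/L
Dose 6 (205 mg at t=55 h): 205·exp(−0.17329·10) = 36.239 mg/L
C(65) = 0.006 + 0.026 + 0.165 + 0.703 + 12.745 + 36.239 = 49.885 mg/L

49.885 mg/L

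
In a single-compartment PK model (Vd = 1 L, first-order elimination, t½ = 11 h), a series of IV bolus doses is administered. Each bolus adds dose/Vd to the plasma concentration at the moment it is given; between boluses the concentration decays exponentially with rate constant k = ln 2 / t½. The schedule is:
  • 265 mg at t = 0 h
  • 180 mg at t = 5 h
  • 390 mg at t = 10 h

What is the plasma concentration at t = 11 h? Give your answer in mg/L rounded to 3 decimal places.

622.015 mg/L

k = ln 2 / 11 = 0.06301 per h
Dose 1 (265 mg at t=0 h): 265·exp(−0.06301·11) = 132.500 mg/L
Dose 2 (180 mg at t=5 h): 180·exp(−0.06301·6) = 123.332 mg/L
Dose 3 (390 mg at t=10 h): 390·exp(−0.06301·1) = 366.183 mg/L
C(11) = 132.500 + 123.332 + 366.183 = 622.015 mg/L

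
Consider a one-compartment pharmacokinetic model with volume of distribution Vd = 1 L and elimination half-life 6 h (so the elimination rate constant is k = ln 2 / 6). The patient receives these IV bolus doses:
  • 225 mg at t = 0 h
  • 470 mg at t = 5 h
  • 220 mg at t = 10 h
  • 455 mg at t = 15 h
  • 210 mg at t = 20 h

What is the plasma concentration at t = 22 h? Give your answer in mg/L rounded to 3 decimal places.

k = ln 2 / 6 = 0.11552 per h
Dose 1 (225 mg at t=0 h): 225·exp(−0.11552·22) = 17.718 mg/L
Dose 2 (470 mg at t=5 h): 470·exp(−0.11552·17) = 65.945 mg/L
Dose 3 (220 mg at t=10 h): 220·exp(−0.11552·12) = 55.000 mg/L
Dose 4 (455 mg at t=15 h): 455·exp(−0.11552·7) = 202.679 mg/L
Dose 5 (210 mg at t=20 h): 210·exp(−0.11552·2) = 166.677 mg/L
C(22) = 17.718 + 65.945 + 55.000 + 202.679 + 166.677 = 508.019 mg/L

508.019 mg/L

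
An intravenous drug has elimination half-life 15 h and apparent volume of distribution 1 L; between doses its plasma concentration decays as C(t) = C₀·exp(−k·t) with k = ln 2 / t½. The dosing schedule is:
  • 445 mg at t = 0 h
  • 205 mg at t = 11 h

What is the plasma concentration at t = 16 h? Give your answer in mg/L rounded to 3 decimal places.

k = ln 2 / 15 = 0.04621 per h
Dose 1 (445 mg at t=0 h): 445·exp(−0.04621·16) = 212.452 mg/L
Dose 2 (205 mg at t=11 h): 205·exp(−0.04621·5) = 162.709 mg/L
C(16) = 212.452 + 162.709 = 375.161 mg/L

375.161 mg/L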